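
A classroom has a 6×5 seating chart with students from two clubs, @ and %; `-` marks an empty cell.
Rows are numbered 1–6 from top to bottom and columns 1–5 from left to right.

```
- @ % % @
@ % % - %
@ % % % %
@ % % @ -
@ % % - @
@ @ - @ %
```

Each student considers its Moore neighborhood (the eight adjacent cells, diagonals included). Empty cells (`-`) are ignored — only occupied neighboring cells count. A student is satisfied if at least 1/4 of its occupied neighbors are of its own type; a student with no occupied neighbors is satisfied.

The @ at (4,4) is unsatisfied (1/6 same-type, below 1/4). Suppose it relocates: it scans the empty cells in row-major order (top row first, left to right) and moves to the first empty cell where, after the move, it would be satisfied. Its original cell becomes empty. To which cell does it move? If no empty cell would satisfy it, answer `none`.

(1,1)

Vacating (4,4). Empty cells in order:
  (1,1): 2/3 same-type → satisfied — stop here.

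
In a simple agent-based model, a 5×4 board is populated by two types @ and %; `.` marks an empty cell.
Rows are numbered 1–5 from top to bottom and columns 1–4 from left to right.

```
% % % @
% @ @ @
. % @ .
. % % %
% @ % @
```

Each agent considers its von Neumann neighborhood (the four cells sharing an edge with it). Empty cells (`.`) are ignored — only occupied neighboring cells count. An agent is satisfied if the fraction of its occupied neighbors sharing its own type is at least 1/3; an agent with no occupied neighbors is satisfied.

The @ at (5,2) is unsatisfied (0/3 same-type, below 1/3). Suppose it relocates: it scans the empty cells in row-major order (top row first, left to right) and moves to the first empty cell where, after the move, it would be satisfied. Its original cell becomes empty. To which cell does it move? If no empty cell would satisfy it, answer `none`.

Vacating (5,2). Empty cells in order:
  (3,1): 0/2 same-type → still unsatisfied.
  (3,4): 2/3 same-type → satisfied — stop here.

(3,4)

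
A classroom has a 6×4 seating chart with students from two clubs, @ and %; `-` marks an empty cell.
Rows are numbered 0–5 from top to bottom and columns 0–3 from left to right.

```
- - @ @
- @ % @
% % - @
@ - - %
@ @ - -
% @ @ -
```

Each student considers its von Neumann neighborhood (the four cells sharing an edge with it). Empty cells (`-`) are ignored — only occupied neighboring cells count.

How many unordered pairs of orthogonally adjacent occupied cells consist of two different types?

Scan each occupied cell's neighbors to the right and below so each pair is counted once.
From row 0: 1 unlike of 3 pairs (running 1/3).
From row 1: 3 unlike of 4 pairs (running 4/7).
From row 2: 2 unlike of 3 pairs (running 6/10).
From row 3: 0 unlike of 1 pairs (running 6/11).
From row 4: 1 unlike of 3 pairs (running 7/14).
From row 5: 1 unlike of 2 pairs (running 8/16).
Total adjacent occupied pairs: 16; unlike-type pairs: 8.

8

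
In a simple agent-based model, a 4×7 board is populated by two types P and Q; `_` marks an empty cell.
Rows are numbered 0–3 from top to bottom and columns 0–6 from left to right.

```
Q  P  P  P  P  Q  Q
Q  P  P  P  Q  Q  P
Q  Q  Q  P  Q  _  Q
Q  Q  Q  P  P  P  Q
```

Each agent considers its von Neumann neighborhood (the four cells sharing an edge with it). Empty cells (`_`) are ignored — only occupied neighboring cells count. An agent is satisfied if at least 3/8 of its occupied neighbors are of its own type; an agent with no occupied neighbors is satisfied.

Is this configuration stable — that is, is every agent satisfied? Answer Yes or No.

Row 0: (0,0)Q 1/2 satisfied · (0,1)P 2/3 satisfied · (0,2)P 3/3 satisfied · (0,3)P 3/3 satisfied · (0,4)P 1/3 not · (0,5)Q 2/3 satisfied · (0,6)Q 1/2 satisfied
Row 1: (1,0)Q 2/3 satisfied · (1,1)P 2/4 satisfied · (1,2)P 3/4 satisfied · (1,3)P 3/4 satisfied · (1,4)Q 2/4 satisfied · (1,5)Q 2/3 satisfied · (1,6)P 0/3 not
Row 2: (2,0)Q 3/3 satisfied · (2,1)Q 3/4 satisfied · (2,2)Q 2/4 satisfied · (2,3)P 2/4 satisfied · (2,4)Q 1/3 not · (2,6)Q 1/2 satisfied
Row 3: (3,0)Q 2/2 satisfied · (3,1)Q 3/3 satisfied · (3,2)Q 2/3 satisfied · (3,3)P 2/3 satisfied · (3,4)P 2/3 satisfied · (3,5)P 1/2 satisfied · (3,6)Q 1/2 satisfied
For instance (0,4) has only 1/3 same-type neighbors, below 3/8.

No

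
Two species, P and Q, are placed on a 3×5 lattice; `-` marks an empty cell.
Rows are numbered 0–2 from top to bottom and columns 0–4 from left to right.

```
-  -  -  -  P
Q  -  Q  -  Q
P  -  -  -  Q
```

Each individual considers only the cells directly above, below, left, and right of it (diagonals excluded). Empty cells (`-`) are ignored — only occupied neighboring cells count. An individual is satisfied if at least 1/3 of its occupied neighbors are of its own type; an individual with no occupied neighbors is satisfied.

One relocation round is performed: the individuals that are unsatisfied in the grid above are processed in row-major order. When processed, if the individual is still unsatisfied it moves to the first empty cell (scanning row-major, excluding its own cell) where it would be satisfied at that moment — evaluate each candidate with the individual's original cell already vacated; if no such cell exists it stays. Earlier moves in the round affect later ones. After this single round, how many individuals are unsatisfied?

Initially unsatisfied (in order): (0,4), (1,0), (2,0).
  (0,4) → (0,1).
  (1,0) → (0,2).
  (2,0): now satisfied by earlier moves; stays.
Resulting grid:
- P Q - -
- - Q - Q
P - - - Q
Unsatisfied now: (0,1).

1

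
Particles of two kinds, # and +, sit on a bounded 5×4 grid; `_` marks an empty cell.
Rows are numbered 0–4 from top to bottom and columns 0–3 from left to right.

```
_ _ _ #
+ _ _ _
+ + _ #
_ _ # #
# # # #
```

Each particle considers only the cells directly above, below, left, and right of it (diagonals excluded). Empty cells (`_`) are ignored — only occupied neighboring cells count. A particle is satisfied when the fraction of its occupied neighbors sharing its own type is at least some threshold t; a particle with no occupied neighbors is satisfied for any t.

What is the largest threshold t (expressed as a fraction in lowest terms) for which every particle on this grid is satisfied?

Row 0: (0,3)# — no occupied neighbors
Row 1: (1,0)+ 1/1
Row 2: (2,0)+ 2/2 · (2,1)+ 1/1 · (2,3)# 1/1
Row 3: (3,2)# 2/2 · (3,3)# 3/3
Row 4: (4,0)# 1/1 · (4,1)# 2/2 · (4,2)# 3/3 · (4,3)# 2/2
The smallest same-type fraction is 1/1 at (1,0), which reduces to 1/1. Any threshold above that leaves this particle unsatisfied.

1/1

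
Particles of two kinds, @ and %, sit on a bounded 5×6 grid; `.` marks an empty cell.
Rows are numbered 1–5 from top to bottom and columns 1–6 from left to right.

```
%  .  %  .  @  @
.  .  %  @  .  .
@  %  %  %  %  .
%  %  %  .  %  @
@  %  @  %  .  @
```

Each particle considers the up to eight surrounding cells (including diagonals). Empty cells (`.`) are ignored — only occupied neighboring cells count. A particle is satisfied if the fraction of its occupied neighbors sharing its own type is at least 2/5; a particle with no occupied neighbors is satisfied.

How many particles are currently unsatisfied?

5

Row 1: (1,1)% 0/0 ok · (1,3)% 1/2 ok · (1,5)@ 2/2 ok · (1,6)@ 1/1 ok
Row 2: (2,3)% 4/5 ok · (2,4)@ 1/6 unhappy
Row 3: (3,1)@ 0/3 unhappy · (3,2)% 5/6 ok · (3,3)% 5/6 ok · (3,4)% 5/6 ok · (3,5)% 2/4 ok
Row 4: (4,1)% 3/5 ok · (4,2)% 5/8 ok · (4,3)% 6/7 ok · (4,5)% 3/5 ok · (4,6)@ 1/3 unhappy
Row 5: (5,1)@ 0/3 unhappy · (5,2)% 3/5 ok · (5,3)@ 0/4 unhappy · (5,4)% 2/3 ok · (5,6)@ 1/2 ok
Unsatisfied: (2,4), (3,1), (4,6), (5,1), (5,3) — 5 in total.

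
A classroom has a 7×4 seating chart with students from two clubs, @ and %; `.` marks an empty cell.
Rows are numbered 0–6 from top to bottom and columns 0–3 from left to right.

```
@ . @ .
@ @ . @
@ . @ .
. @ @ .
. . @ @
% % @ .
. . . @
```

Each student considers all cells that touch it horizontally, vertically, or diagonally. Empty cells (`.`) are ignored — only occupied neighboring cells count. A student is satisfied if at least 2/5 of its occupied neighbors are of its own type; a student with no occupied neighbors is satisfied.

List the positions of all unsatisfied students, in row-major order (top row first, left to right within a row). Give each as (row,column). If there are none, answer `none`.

(0,0)@ 2/2 ok
(0,2)@ 2/2 ok
(1,0)@ 3/3 ok
(1,1)@ 5/5 ok
(1,3)@ 2/2 ok
(2,0)@ 3/3 ok
(2,2)@ 4/4 ok
(3,1)@ 4/4 ok
(3,2)@ 4/4 ok
(4,2)@ 4/5 ok
(4,3)@ 3/3 ok
(5,0)% 1/1 ok
(5,1)% 1/3 unhappy
(5,2)@ 3/4 ok
(6,3)@ 1/1 ok

(5,1)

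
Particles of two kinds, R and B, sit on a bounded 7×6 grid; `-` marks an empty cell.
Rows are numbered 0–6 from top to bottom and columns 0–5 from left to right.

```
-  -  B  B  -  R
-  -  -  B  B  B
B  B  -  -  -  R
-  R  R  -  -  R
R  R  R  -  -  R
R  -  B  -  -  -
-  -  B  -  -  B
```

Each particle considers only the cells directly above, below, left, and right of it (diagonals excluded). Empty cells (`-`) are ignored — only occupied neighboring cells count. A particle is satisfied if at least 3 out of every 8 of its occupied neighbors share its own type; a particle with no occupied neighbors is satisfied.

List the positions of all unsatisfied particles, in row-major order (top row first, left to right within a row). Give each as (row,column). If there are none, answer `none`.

(0,2)B 1/1 satisfied
(0,3)B 2/2 satisfied
(0,5)R 0/1 not
(1,3)B 2/2 satisfied
(1,4)B 2/2 satisfied
(1,5)B 1/3 not
(2,0)B 1/1 satisfied
(2,1)B 1/2 satisfied
(2,5)R 1/2 satisfied
(3,1)R 2/3 satisfied
(3,2)R 2/2 satisfied
(3,5)R 2/2 satisfied
(4,0)R 2/2 satisfied
(4,1)R 3/3 satisfied
(4,2)R 2/3 satisfied
(4,5)R 1/1 satisfied
(5,0)R 1/1 satisfied
(5,2)B 1/2 satisfied
(6,2)B 1/1 satisfied
(6,5)B 0/0 satisfied

(0,5), (1,5)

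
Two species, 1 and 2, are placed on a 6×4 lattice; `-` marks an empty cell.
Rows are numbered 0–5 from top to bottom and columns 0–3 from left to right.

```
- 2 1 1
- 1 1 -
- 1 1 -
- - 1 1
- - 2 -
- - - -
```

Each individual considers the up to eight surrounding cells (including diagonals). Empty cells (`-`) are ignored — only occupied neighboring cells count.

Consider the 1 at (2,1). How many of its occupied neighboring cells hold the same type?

4

Occupied neighbors of (2,1): (1,1)=1, (1,2)=1, (2,2)=1, (3,2)=1.
Same type (1): 4 of 4.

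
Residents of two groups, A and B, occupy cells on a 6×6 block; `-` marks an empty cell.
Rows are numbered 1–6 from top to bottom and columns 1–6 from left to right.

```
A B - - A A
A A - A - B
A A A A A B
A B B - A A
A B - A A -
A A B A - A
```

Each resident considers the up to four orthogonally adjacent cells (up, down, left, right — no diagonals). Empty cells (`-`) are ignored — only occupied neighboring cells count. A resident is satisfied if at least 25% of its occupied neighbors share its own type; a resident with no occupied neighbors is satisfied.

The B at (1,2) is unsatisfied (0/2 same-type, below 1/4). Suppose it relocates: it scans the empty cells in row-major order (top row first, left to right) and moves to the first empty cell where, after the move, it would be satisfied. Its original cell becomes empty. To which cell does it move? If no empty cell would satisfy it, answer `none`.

(1,3)

Vacating (1,2). Empty cells in order:
  (1,3): 0/0 same-type → satisfied — stop here.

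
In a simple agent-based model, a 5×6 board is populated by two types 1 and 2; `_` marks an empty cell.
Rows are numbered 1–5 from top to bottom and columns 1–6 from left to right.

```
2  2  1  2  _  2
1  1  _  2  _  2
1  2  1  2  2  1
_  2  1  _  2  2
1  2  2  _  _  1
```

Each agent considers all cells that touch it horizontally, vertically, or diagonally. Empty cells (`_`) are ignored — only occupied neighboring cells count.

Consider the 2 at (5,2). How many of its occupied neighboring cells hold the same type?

Occupied neighbors of (5,2): (4,2)=2, (4,3)=1, (5,1)=1, (5,3)=2.
Same type (2): 2 of 4.

2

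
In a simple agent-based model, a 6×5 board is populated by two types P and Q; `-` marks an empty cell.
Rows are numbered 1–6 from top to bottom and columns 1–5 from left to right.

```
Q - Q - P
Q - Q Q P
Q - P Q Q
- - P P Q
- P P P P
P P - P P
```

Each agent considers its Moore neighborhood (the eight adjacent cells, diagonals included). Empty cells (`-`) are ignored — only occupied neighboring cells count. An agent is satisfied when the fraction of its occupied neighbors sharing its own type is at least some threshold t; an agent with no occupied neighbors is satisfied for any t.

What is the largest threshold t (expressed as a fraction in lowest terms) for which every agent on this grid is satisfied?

1/4

(1,1)Q 1/1
(1,3)Q 2/2
(1,5)P 1/2
(2,1)Q 2/2
(2,3)Q 3/4
(2,4)Q 4/7
(2,5)P 1/4
(3,1)Q 1/1
(3,3)P 2/5
(3,4)Q 4/8
(3,5)Q 3/5
(4,3)P 5/6
(4,4)P 5/8
(4,5)Q 2/5
(5,2)P 4/4
(5,3)P 6/6
(5,4)P 6/7
(5,5)P 4/5
(6,1)P 2/2
(6,2)P 3/3
(6,4)P 4/4
(6,5)P 3/3
The smallest same-type fraction is 1/4 at (2,5), which reduces to 1/4. Any threshold above that leaves this agent unsatisfied.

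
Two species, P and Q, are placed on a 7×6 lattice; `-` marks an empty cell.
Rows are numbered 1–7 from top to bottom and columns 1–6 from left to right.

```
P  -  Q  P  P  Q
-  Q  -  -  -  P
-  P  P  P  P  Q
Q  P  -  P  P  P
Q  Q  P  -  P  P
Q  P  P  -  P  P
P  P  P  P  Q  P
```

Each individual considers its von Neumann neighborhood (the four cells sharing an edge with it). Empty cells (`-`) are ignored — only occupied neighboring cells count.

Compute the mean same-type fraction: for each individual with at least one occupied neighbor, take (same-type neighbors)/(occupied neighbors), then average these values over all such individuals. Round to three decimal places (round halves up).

Row 1: (1,1)P — no occupied neighbors · (1,3)Q 0/1 · (1,4)P 1/2 · (1,5)P 1/2 · (1,6)Q 0/2
Row 2: (2,2)Q 0/1 · (2,6)P 0/2
Row 3: (3,2)P 2/3 · (3,3)P 2/2 · (3,4)P 3/3 · (3,5)P 2/3 · (3,6)Q 0/3
Row 4: (4,1)Q 1/2 · (4,2)P 1/3 · (4,4)P 2/2 · (4,5)P 4/4 · (4,6)P 2/3
Row 5: (5,1)Q 3/3 · (5,2)Q 1/4 · (5,3)P 1/2 · (5,5)P 3/3 · (5,6)P 3/3
Row 6: (6,1)Q 1/3 · (6,2)P 2/4 · (6,3)P 3/3 · (6,5)P 2/3 · (6,6)P 3/3
Row 7: (7,1)P 1/2 · (7,2)P 3/3 · (7,3)P 3/3 · (7,4)P 1/2 · (7,5)Q 0/3 · (7,6)P 1/2
Sum over 32 individuals: 0/1 + 1/2 + 1/2 + 0/2 + 0/1 + 0/2 + 2/3 + 2/2 + 3/3 + 2/3 + 0/3 + 1/2 + 1/3 + 2/2 + 4/4 + 2/3 + 3/3 + 1/4 + 1/2 + 3/3 + 3/3 + 1/3 + 2/4 + 3/3 + 2/3 + 3/3 + 1/2 + 3/3 + 3/3 + 1/2 + 0/3 + 1/2 = 223/12; mean = 223/12 ÷ 32 = 223/384 = 0.580729… → 0.581.

0.581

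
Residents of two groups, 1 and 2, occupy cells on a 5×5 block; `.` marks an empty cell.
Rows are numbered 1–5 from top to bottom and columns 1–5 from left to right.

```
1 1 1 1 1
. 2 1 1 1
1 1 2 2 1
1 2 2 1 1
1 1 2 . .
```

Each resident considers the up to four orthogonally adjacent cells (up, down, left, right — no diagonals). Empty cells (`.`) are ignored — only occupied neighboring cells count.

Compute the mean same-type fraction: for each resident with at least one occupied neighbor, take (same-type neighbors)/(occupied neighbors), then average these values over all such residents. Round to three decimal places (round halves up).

(1,1)1 1/1
(1,2)1 2/3
(1,3)1 3/3
(1,4)1 3/3
(1,5)1 2/2
(2,2)2 0/3
(2,3)1 2/4
(2,4)1 3/4
(2,5)1 3/3
(3,1)1 2/2
(3,2)1 1/4
(3,3)2 2/4
(3,4)2 1/4
(3,5)1 2/3
(4,1)1 2/3
(4,2)2 1/4
(4,3)2 3/4
(4,4)1 1/3
(4,5)1 2/2
(5,1)1 2/2
(5,2)1 1/3
(5,3)2 1/2
Sum over 22 residents: 1/1 + 2/3 + 3/3 + 3/3 + 2/2 + 0/3 + 2/4 + 3/4 + 3/3 + 2/2 + 1/4 + 2/4 + 1/4 + 2/3 + 2/3 + 1/4 + 3/4 + 1/3 + 2/2 + 2/2 + 1/3 + 1/2 = 173/12; mean = 173/12 ÷ 22 = 173/264 = 0.655303… → 0.655.

0.655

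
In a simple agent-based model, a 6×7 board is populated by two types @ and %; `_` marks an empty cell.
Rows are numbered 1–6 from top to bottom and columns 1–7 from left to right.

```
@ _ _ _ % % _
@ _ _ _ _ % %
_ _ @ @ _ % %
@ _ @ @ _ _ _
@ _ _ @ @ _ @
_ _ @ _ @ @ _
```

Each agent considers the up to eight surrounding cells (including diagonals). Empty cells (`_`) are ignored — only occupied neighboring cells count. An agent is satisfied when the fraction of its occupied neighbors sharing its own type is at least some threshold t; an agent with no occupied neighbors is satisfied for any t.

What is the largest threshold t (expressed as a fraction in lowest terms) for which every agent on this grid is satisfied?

Row 1: (1,1)@ 1/1 · (1,5)% 2/2 · (1,6)% 3/3
Row 2: (2,1)@ 1/1 · (2,6)% 5/5 · (2,7)% 4/4
Row 3: (3,3)@ 3/3 · (3,4)@ 3/3 · (3,6)% 3/3 · (3,7)% 3/3
Row 4: (4,1)@ 1/1 · (4,3)@ 4/4 · (4,4)@ 5/5
Row 5: (5,1)@ 1/1 · (5,4)@ 5/5 · (5,5)@ 4/4 · (5,7)@ 1/1
Row 6: (6,3)@ 1/1 · (6,5)@ 3/3 · (6,6)@ 3/3
The smallest same-type fraction is 1/1 at (1,1), which reduces to 1/1. Any threshold above that leaves this agent unsatisfied.

1/1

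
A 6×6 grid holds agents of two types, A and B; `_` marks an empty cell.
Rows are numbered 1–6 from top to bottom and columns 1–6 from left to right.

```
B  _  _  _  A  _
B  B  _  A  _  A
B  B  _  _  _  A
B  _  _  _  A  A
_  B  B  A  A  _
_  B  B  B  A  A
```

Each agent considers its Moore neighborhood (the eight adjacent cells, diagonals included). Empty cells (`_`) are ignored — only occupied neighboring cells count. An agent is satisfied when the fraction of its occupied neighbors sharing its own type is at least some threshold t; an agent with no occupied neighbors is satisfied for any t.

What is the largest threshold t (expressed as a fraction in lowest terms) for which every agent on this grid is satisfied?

2/5

(1,1)B 2/2
(1,5)A 2/2
(2,1)B 4/4
(2,2)B 4/4
(2,4)A 1/1
(2,6)A 2/2
(3,1)B 4/4
(3,2)B 4/4
(3,6)A 3/3
(4,1)B 3/3
(4,5)A 4/4
(4,6)A 3/3
(5,2)B 4/4
(5,3)B 4/5
(5,4)A 3/6
(5,5)A 5/6
(6,2)B 3/3
(6,3)B 4/5
(6,4)B 2/5
(6,5)A 3/4
(6,6)A 2/2
The smallest same-type fraction is 2/5 at (6,4), which reduces to 2/5. Any threshold above that leaves this agent unsatisfied.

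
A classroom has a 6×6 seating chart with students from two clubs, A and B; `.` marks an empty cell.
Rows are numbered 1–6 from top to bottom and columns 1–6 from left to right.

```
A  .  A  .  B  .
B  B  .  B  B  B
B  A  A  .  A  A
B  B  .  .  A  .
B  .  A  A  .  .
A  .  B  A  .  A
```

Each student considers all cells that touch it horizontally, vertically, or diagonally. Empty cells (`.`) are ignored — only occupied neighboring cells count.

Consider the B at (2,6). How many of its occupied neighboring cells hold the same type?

2

Occupied neighbors of (2,6): (1,5)=B, (2,5)=B, (3,5)=A, (3,6)=A.
Same type (B): 2 of 4.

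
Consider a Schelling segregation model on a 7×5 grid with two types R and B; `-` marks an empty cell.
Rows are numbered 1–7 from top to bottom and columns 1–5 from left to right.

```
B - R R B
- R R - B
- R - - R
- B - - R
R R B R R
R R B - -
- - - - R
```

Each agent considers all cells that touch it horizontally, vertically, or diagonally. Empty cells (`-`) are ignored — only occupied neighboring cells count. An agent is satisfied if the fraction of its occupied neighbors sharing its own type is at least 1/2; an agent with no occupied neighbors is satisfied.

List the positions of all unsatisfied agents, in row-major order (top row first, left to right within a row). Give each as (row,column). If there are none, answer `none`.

(1,1), (2,5), (4,2), (5,3), (6,3)

Row 1: (1,1)B 0/1 ✗ · (1,3)R 3/3 ✓ · (1,4)R 2/4 ✓ · (1,5)B 1/2 ✓
Row 2: (2,2)R 3/4 ✓ · (2,3)R 4/4 ✓ · (2,5)B 1/3 ✗
Row 3: (3,2)R 2/3 ✓ · (3,5)R 1/2 ✓
Row 4: (4,2)B 1/4 ✗ · (4,5)R 3/3 ✓
Row 5: (5,1)R 3/4 ✓ · (5,2)R 3/6 ✓ · (5,3)B 2/5 ✗ · (5,4)R 2/4 ✓ · (5,5)R 2/2 ✓
Row 6: (6,1)R 3/3 ✓ · (6,2)R 3/5 ✓ · (6,3)B 1/4 ✗
Row 7: (7,5)R 0/0 ✓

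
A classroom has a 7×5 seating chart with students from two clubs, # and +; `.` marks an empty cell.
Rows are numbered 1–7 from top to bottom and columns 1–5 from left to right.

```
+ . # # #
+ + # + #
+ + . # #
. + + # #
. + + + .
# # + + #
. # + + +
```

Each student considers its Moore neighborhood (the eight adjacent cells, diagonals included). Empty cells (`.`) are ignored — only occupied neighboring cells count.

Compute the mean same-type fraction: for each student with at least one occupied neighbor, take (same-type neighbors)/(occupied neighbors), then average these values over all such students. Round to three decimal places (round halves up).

(1,1)+ 2/2
(1,3)# 2/4
(1,4)# 4/5
(1,5)# 2/3
(2,1)+ 4/4
(2,2)+ 4/6
(2,3)# 3/6
(2,4)+ 0/7
(2,5)# 4/5
(3,1)+ 4/4
(3,2)+ 5/6
(3,4)# 5/7
(3,5)# 4/5
(4,2)+ 5/5
(4,3)+ 5/7
(4,4)# 3/6
(4,5)# 3/4
(5,2)+ 4/6
(5,3)+ 6/8
(5,4)+ 4/7
(6,1)# 2/3
(6,2)# 2/6
(6,3)+ 6/8
(6,4)+ 6/7
(6,5)# 0/4
(7,2)# 2/4
(7,3)+ 3/5
(7,4)+ 4/5
(7,5)+ 2/3
Sum over 29 students: 2/2 + 2/4 + 4/5 + 2/3 + 4/4 + 4/6 + 3/6 + 0/7 + 4/5 + 4/4 + 5/6 + 5/7 + 4/5 + 5/5 + 5/7 + 3/6 + 3/4 + 4/6 + 6/8 + 4/7 + 2/3 + 2/6 + 6/8 + 6/7 + 0/4 + 2/4 + 3/5 + 4/5 + 2/3 = 2717/140; mean = 2717/140 ÷ 29 = 2717/4060 = 0.669211… → 0.669.

0.669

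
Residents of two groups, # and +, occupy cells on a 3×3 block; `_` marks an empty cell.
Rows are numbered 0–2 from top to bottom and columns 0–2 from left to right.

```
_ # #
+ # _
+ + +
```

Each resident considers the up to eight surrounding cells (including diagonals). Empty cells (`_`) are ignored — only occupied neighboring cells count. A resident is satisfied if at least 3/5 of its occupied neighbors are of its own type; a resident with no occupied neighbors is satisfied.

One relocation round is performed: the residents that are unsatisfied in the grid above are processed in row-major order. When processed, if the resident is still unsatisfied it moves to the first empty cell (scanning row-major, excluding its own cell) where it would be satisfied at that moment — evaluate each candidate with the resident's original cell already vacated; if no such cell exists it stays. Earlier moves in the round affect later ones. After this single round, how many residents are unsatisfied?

3

Initially unsatisfied (in order): (1,0), (1,1), (2,2).
  (1,0): no empty cell satisfies it; stays.
  (1,1): no empty cell satisfies it; stays.
  (2,2): no empty cell satisfies it; stays.
Resulting grid:
_ # #
+ # _
+ + +
Unsatisfied now: (1,0), (1,1), (2,2).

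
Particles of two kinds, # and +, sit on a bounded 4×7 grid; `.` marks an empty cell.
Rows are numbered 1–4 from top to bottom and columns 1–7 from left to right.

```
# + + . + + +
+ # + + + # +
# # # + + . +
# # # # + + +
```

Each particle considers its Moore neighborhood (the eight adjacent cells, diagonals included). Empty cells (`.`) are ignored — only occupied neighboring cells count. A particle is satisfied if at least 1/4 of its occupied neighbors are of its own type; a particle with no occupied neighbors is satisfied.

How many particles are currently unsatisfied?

Row 1: (1,1)# 1/3 ✓ · (1,2)+ 3/5 ✓ · (1,3)+ 3/4 ✓ · (1,5)+ 3/4 ✓ · (1,6)+ 4/5 ✓ · (1,7)+ 2/3 ✓
Row 2: (2,1)+ 1/5 ✗ · (2,2)# 4/8 ✓ · (2,3)+ 4/7 ✓ · (2,4)+ 6/7 ✓ · (2,5)+ 5/6 ✓ · (2,6)# 0/7 ✗ · (2,7)+ 3/4 ✓
Row 3: (3,1)# 4/5 ✓ · (3,2)# 6/8 ✓ · (3,3)# 5/8 ✓ · (3,4)+ 5/8 ✓ · (3,5)+ 5/7 ✓ · (3,7)+ 3/4 ✓
Row 4: (4,1)# 3/3 ✓ · (4,2)# 5/5 ✓ · (4,3)# 4/5 ✓ · (4,4)# 2/5 ✓ · (4,5)+ 3/4 ✓ · (4,6)+ 4/4 ✓ · (4,7)+ 2/2 ✓
Unsatisfied: (2,1), (2,6) — 2 in total.

2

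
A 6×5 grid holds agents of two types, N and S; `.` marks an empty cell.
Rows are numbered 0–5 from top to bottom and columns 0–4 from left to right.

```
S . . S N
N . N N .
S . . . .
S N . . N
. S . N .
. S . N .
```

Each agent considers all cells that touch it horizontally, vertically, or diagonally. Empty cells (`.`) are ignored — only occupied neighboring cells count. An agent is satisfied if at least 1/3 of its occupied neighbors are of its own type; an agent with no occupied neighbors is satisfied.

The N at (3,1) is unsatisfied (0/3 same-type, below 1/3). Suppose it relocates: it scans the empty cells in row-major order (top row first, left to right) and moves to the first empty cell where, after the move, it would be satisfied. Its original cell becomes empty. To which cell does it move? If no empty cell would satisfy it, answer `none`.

(0,1)

Vacating (3,1). Empty cells in order:
  (0,1): 2/3 same-type → satisfied — stop here.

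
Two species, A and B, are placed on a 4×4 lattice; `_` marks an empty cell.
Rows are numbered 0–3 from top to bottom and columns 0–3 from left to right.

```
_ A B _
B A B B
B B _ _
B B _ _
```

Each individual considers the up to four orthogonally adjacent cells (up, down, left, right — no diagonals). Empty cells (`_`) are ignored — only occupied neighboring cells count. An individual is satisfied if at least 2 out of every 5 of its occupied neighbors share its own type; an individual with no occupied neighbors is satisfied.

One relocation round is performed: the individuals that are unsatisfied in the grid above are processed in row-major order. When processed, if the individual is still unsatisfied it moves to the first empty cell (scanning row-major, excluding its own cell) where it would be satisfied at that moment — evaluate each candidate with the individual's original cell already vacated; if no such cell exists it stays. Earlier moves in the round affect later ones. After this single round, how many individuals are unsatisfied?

0

Initially unsatisfied (in order): (1,1).
  (1,1) → (0,0).
Resulting grid:
A A B _
B _ B B
B B _ _
B B _ _
All satisfied now.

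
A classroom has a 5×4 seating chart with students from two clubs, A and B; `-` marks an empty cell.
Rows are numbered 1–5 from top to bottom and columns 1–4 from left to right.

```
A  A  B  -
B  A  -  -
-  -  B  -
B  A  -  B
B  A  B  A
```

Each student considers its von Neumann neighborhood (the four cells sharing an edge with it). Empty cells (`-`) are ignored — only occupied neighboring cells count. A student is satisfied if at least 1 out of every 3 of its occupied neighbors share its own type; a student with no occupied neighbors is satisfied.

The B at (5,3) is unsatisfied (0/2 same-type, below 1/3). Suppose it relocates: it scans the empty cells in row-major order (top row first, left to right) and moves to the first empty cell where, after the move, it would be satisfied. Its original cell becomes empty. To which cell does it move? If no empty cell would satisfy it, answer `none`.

Vacating (5,3). Empty cells in order:
  (1,4): 1/1 same-type → satisfied — stop here.

(1,4)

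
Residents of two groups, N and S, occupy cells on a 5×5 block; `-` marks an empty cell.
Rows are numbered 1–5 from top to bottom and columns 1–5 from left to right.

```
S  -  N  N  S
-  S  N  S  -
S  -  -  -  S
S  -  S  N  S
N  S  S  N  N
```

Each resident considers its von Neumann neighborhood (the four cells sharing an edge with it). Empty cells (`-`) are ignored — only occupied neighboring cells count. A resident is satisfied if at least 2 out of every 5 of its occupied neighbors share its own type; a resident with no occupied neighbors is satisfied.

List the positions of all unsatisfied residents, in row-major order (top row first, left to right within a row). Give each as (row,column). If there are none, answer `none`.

(1,1)S 0/0 satisfied
(1,3)N 2/2 satisfied
(1,4)N 1/3 not
(1,5)S 0/1 not
(2,2)S 0/1 not
(2,3)N 1/3 not
(2,4)S 0/2 not
(3,1)S 1/1 satisfied
(3,5)S 1/1 satisfied
(4,1)S 1/2 satisfied
(4,3)S 1/2 satisfied
(4,4)N 1/3 not
(4,5)S 1/3 not
(5,1)N 0/2 not
(5,2)S 1/2 satisfied
(5,3)S 2/3 satisfied
(5,4)N 2/3 satisfied
(5,5)N 1/2 satisfied

(1,4), (1,5), (2,2), (2,3), (2,4), (4,4), (4,5), (5,1)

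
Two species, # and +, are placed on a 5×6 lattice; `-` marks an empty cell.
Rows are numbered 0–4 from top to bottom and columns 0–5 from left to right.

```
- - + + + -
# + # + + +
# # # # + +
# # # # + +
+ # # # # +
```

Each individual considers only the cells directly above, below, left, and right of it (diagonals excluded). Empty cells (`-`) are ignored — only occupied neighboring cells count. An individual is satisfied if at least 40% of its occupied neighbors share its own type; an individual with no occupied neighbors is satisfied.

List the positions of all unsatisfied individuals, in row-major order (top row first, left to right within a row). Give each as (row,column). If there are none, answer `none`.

(0,2)+ 1/2 satisfied
(0,3)+ 3/3 satisfied
(0,4)+ 2/2 satisfied
(1,0)# 1/2 satisfied
(1,1)+ 0/3 not
(1,2)# 1/4 not
(1,3)+ 2/4 satisfied
(1,4)+ 4/4 satisfied
(1,5)+ 2/2 satisfied
(2,0)# 3/3 satisfied
(2,1)# 3/4 satisfied
(2,2)# 4/4 satisfied
(2,3)# 2/4 satisfied
(2,4)+ 3/4 satisfied
(2,5)+ 3/3 satisfied
(3,0)# 2/3 satisfied
(3,1)# 4/4 satisfied
(3,2)# 4/4 satisfied
(3,3)# 3/4 satisfied
(3,4)+ 2/4 satisfied
(3,5)+ 3/3 satisfied
(4,0)+ 0/2 not
(4,1)# 2/3 satisfied
(4,2)# 3/3 satisfied
(4,3)# 3/3 satisfied
(4,4)# 1/3 not
(4,5)+ 1/2 satisfied

(1,1), (1,2), (4,0), (4,4)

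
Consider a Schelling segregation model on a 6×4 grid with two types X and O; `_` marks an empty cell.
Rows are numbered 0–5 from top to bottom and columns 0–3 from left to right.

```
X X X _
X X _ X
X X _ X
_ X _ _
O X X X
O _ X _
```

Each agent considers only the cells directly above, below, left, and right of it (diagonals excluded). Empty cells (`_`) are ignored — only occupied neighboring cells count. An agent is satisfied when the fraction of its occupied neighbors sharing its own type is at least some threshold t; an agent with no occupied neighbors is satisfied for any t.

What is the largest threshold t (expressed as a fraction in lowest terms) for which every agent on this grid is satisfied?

(0,0)X 2/2
(0,1)X 3/3
(0,2)X 1/1
(1,0)X 3/3
(1,1)X 3/3
(1,3)X 1/1
(2,0)X 2/2
(2,1)X 3/3
(2,3)X 1/1
(3,1)X 2/2
(4,0)O 1/2
(4,1)X 2/3
(4,2)X 3/3
(4,3)X 1/1
(5,0)O 1/1
(5,2)X 1/1
The smallest same-type fraction is 1/2 at (4,0), which reduces to 1/2. Any threshold above that leaves this agent unsatisfied.

1/2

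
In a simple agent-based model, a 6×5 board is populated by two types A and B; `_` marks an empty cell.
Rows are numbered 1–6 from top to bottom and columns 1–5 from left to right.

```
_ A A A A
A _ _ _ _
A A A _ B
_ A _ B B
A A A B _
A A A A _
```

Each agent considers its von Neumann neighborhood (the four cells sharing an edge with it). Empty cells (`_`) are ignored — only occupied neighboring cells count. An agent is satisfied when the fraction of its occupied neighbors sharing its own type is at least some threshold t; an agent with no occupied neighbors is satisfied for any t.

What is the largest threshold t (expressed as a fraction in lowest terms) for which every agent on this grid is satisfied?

1/3

Row 1: (1,2)A 1/1 · (1,3)A 2/2 · (1,4)A 2/2 · (1,5)A 1/1
Row 2: (2,1)A 1/1
Row 3: (3,1)A 2/2 · (3,2)A 3/3 · (3,3)A 1/1 · (3,5)B 1/1
Row 4: (4,2)A 2/2 · (4,4)B 2/2 · (4,5)B 2/2
Row 5: (5,1)A 2/2 · (5,2)A 4/4 · (5,3)A 2/3 · (5,4)B 1/3
Row 6: (6,1)A 2/2 · (6,2)A 3/3 · (6,3)A 3/3 · (6,4)A 1/2
The smallest same-type fraction is 1/3 at (5,4), which reduces to 1/3. Any threshold above that leaves this agent unsatisfied.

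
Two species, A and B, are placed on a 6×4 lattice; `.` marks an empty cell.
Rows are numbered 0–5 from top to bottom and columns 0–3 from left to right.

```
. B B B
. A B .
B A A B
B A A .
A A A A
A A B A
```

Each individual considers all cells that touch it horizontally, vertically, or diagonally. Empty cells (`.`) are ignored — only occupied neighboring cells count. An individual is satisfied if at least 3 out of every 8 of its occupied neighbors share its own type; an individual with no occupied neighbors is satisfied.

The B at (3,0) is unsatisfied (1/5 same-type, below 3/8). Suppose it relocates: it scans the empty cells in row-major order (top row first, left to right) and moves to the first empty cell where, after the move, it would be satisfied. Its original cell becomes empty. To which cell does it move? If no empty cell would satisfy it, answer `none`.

(0,0)

Vacating (3,0). Empty cells in order:
  (0,0): 1/2 same-type → satisfied — stop here.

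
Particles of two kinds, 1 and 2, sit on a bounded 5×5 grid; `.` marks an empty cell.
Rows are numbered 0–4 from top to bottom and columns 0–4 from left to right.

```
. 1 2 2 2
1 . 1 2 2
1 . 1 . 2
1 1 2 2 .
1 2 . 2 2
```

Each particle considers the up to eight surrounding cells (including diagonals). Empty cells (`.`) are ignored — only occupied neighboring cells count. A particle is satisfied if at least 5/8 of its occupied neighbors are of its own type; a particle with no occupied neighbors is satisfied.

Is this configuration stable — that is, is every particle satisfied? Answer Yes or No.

No

Row 0: (0,1)1 2/3 satisfied · (0,2)2 2/4 not · (0,3)2 4/5 satisfied · (0,4)2 3/3 satisfied
Row 1: (1,0)1 2/2 satisfied · (1,2)1 2/5 not · (1,3)2 5/7 satisfied · (1,4)2 4/4 satisfied
Row 2: (2,0)1 3/3 satisfied · (2,2)1 2/5 not · (2,4)2 3/3 satisfied
Row 3: (3,0)1 3/4 satisfied · (3,1)1 4/6 satisfied · (3,2)2 3/5 not · (3,3)2 4/5 satisfied
Row 4: (4,0)1 2/3 satisfied · (4,1)2 1/4 not · (4,3)2 3/3 satisfied · (4,4)2 2/2 satisfied
For instance (0,2) has only 2/4 same-type neighbors, below 5/8.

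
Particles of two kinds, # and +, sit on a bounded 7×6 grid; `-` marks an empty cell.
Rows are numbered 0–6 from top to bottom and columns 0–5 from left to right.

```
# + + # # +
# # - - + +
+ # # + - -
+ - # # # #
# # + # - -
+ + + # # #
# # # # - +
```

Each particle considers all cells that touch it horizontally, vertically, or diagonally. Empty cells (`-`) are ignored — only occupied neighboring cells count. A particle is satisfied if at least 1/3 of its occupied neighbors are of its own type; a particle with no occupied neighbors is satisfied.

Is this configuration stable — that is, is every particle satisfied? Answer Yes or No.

No

Row 0: (0,0)# 2/3 ok · (0,1)+ 1/4 unhappy · (0,2)+ 1/3 ok · (0,3)# 1/3 ok · (0,4)# 1/4 unhappy · (0,5)+ 2/3 ok
Row 1: (1,0)# 3/5 ok · (1,1)# 4/7 ok · (1,4)+ 3/5 ok · (1,5)+ 2/3 ok
Row 2: (2,0)+ 1/4 unhappy · (2,1)# 4/6 ok · (2,2)# 4/5 ok · (2,3)+ 1/5 unhappy
Row 3: (3,0)+ 1/4 unhappy · (3,2)# 5/7 ok · (3,3)# 4/6 ok · (3,4)# 3/4 ok · (3,5)# 1/1 ok
Row 4: (4,0)# 1/4 unhappy · (4,1)# 2/7 unhappy · (4,2)+ 2/7 unhappy · (4,3)# 5/7 ok
Row 5: (5,0)+ 1/5 unhappy · (5,1)+ 3/8 ok · (5,2)+ 2/8 unhappy · (5,3)# 4/6 ok · (5,4)# 4/5 ok · (5,5)# 1/2 ok
Row 6: (6,0)# 1/3 ok · (6,1)# 2/5 ok · (6,2)# 3/5 ok · (6,3)# 3/4 ok · (6,5)+ 0/2 unhappy
For instance (0,1) has only 1/4 same-type neighbors, below 1/3.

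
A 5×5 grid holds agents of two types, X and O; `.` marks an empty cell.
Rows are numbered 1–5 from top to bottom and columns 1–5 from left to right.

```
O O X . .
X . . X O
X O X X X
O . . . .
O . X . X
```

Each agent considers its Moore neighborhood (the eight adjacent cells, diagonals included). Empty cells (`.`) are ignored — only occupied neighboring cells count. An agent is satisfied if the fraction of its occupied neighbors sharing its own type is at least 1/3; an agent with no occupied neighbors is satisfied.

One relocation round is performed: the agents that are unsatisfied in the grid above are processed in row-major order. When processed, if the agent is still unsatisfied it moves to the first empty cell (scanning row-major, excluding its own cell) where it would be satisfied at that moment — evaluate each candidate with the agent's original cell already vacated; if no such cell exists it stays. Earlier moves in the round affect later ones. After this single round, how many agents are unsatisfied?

1

Initially unsatisfied (in order): (2,1), (2,5), (3,2).
  (2,1) → (1,4).
  (2,5) → (2,1).
  (3,2): now satisfied by earlier moves; stays.
Resulting grid:
O O X X .
O . . X .
X O X X X
O . . . .
O . X . X
Unsatisfied now: (3,1).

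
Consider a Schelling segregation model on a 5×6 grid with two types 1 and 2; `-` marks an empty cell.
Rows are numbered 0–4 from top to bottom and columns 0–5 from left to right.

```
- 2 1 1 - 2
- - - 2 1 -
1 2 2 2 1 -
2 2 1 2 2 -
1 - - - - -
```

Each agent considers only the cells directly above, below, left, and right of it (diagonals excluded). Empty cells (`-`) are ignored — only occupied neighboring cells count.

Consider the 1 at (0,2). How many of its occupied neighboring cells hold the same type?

1

Occupied neighbors of (0,2): (0,1)=2, (0,3)=1.
Same type (1): 1 of 2.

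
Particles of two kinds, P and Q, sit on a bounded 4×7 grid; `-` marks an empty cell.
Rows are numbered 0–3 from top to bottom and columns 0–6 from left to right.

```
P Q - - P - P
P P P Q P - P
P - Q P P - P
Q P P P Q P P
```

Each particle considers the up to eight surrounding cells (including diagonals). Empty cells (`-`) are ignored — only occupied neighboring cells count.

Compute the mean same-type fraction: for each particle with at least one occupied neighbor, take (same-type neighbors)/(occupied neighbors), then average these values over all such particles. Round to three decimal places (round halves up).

0.577

Row 0: (0,0)P 2/3 · (0,1)Q 0/4 · (0,4)P 1/2 · (0,6)P 1/1
Row 1: (1,0)P 3/4 · (1,1)P 4/6 · (1,2)P 2/5 · (1,3)Q 1/6 · (1,4)P 3/4 · (1,6)P 2/2
Row 2: (2,0)P 3/4 · (2,2)Q 1/7 · (2,3)P 5/8 · (2,4)P 4/6 · (2,6)P 3/3
Row 3: (3,0)Q 0/2 · (3,1)P 2/4 · (3,2)P 3/4 · (3,3)P 3/5 · (3,4)Q 0/4 · (3,5)P 3/4 · (3,6)P 2/2
Sum over 22 particles: 2/3 + 0/4 + 1/2 + 1/1 + 3/4 + 4/6 + 2/5 + 1/6 + 3/4 + 2/2 + 3/4 + 1/7 + 5/8 + 4/6 + 3/3 + 0/2 + 2/4 + 3/4 + 3/5 + 0/4 + 3/4 + 2/2 = 2131/168; mean = 2131/168 ÷ 22 = 2131/3696 = 0.576569… → 0.577.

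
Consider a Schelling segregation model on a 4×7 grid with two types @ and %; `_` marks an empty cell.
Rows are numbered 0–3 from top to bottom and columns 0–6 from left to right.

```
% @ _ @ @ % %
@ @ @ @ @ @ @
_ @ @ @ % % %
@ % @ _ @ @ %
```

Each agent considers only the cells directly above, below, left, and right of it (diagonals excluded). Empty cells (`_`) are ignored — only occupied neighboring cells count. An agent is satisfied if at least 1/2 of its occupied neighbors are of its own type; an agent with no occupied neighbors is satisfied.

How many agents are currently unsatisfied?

7

Row 0: (0,0)% 0/2 not · (0,1)@ 1/2 satisfied · (0,3)@ 2/2 satisfied · (0,4)@ 2/3 satisfied · (0,5)% 1/3 not · (0,6)% 1/2 satisfied
Row 1: (1,0)@ 1/2 satisfied · (1,1)@ 4/4 satisfied · (1,2)@ 3/3 satisfied · (1,3)@ 4/4 satisfied · (1,4)@ 3/4 satisfied · (1,5)@ 2/4 satisfied · (1,6)@ 1/3 not
Row 2: (2,1)@ 2/3 satisfied · (2,2)@ 4/4 satisfied · (2,3)@ 2/3 satisfied · (2,4)% 1/4 not · (2,5)% 2/4 satisfied · (2,6)% 2/3 satisfied
Row 3: (3,0)@ 0/1 not · (3,1)% 0/3 not · (3,2)@ 1/2 satisfied · (3,4)@ 1/2 satisfied · (3,5)@ 1/3 not · (3,6)% 1/2 satisfied
Unsatisfied: (0,0), (0,5), (1,6), (2,4), (3,0), (3,1), (3,5) — 7 in total.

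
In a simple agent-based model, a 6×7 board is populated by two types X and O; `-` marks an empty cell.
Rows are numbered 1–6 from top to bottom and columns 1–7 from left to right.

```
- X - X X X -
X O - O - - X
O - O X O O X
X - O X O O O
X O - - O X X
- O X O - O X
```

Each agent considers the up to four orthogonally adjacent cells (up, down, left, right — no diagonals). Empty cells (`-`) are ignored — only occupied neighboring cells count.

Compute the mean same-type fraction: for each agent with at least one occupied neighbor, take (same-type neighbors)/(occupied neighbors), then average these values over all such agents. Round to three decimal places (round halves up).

0.417

Row 1: (1,2)X 0/1 · (1,4)X 1/2 · (1,5)X 2/2 · (1,6)X 1/1
Row 2: (2,1)X 0/2 · (2,2)O 0/2 · (2,4)O 0/2 · (2,7)X 1/1
Row 3: (3,1)O 0/2 · (3,3)O 1/2 · (3,4)X 1/4 · (3,5)O 2/3 · (3,6)O 2/3 · (3,7)X 1/3
Row 4: (4,1)X 1/2 · (4,3)O 1/2 · (4,4)X 1/3 · (4,5)O 3/4 · (4,6)O 3/4 · (4,7)O 1/3
Row 5: (5,1)X 1/2 · (5,2)O 1/2 · (5,5)O 1/2 · (5,6)X 1/4 · (5,7)X 2/3
Row 6: (6,2)O 1/2 · (6,3)X 0/2 · (6,4)O 0/1 · (6,6)O 0/2 · (6,7)X 1/2
Sum over 30 agents: 0/1 + 1/2 + 2/2 + 1/1 + 0/2 + 0/2 + 0/2 + 1/1 + 0/2 + 1/2 + 1/4 + 2/3 + 2/3 + 1/3 + 1/2 + 1/2 + 1/3 + 3/4 + 3/4 + 1/3 + 1/2 + 1/2 + 1/2 + 1/4 + 2/3 + 1/2 + 0/2 + 0/1 + 0/2 + 1/2 = 25/2; mean = 25/2 ÷ 30 = 5/12 = 0.416666… → 0.417.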